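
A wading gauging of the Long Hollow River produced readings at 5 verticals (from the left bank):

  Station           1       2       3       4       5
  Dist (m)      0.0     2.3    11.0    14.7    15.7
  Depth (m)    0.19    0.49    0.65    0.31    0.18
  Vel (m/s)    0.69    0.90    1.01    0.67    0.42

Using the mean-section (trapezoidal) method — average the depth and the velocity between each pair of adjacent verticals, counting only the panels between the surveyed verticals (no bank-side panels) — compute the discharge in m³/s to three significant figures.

6.98 m³/s

Panel 1-2: Δb = 2.3 m, d̄ = (0.19+0.49)/2 = 0.34, v̄ = (0.69+0.90)/2 = 0.795 → q = 2.3×0.34×0.795 = 0.6217 m³/s
Panel 2-3: Δb = 8.7 m, d̄ = (0.49+0.65)/2 = 0.57, v̄ = (0.90+1.01)/2 = 0.955 → q = 8.7×0.57×0.955 = 4.736 m³/s
Panel 3-4: Δb = 3.7 m, d̄ = (0.65+0.31)/2 = 0.48, v̄ = (1.01+0.67)/2 = 0.84 → q = 3.7×0.48×0.84 = 1.492 m³/s
Panel 4-5: Δb = 1 m, d̄ = (0.31+0.18)/2 = 0.245, v̄ = (0.67+0.42)/2 = 0.545 → q = 1×0.245×0.545 = 0.1335 m³/s
Q = Σ q = 6.983 m³/s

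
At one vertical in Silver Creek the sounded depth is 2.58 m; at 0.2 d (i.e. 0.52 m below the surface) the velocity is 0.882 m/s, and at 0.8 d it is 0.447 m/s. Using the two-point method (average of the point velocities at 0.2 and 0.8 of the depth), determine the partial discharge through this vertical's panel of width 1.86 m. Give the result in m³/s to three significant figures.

3.19 m³/s

v̄ = (0.882 + 0.447) / 2 = 0.6645 m/s
q = v̄ × d × w = 0.6645 × 2.58 × 1.86 = 3.189 m³/s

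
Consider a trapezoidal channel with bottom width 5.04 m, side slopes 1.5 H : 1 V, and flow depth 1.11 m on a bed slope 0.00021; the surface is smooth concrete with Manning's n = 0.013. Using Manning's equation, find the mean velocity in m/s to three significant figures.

0.979 m/s

A = (b + z·y)·y = (5.04 + 1.5×1.11)×1.11 = 7.443 m²
P = b + 2y√(1+z²) = 5.04 + 2×1.11×√(1+1.5²) = 9.042 m
R = A/P = 7.443/9.042 = 0.8231 m
Q = (1/n)·A·R^(2/3)·S^(1/2) = (1/0.013) × 7.443 × 0.8231^(2/3) × 0.00021^(1/2) = 7.287 m³/s
V = Q/A = 7.287/7.443 = 0.9790 m/s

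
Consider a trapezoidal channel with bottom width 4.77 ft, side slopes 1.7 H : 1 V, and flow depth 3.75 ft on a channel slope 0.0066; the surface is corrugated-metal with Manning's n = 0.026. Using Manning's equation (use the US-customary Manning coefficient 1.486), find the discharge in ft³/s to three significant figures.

322 ft³/s

A = (b + z·y)·y = (4.77 + 1.7×3.75)×3.75 = 41.79 ft²
P = b + 2y√(1+z²) = 4.77 + 2×3.75×√(1+1.7²) = 19.56 ft
R = A/P = 41.79/19.56 = 2.136 ft
Q = (1.486/n)·A·R^(2/3)·S^(1/2) = (1.486/0.026) × 41.79 × 2.136^(2/3) × 0.0066^(1/2) = 321.9 ft³/s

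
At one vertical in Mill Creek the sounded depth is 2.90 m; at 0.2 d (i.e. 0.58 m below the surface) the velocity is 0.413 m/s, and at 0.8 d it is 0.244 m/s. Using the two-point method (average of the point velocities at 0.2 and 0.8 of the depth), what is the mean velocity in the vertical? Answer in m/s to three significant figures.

v̄ = (0.413 + 0.244) / 2 = 0.3285 m/s

0.329 m/s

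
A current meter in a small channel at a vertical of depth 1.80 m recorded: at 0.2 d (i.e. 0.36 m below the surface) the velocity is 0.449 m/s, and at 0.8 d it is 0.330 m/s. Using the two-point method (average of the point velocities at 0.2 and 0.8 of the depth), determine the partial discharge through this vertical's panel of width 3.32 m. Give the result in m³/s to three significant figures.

2.33 m³/s

v̄ = (0.449 + 0.330) / 2 = 0.3895 m/s
q = v̄ × d × w = 0.3895 × 1.80 × 3.32 = 2.328 m³/s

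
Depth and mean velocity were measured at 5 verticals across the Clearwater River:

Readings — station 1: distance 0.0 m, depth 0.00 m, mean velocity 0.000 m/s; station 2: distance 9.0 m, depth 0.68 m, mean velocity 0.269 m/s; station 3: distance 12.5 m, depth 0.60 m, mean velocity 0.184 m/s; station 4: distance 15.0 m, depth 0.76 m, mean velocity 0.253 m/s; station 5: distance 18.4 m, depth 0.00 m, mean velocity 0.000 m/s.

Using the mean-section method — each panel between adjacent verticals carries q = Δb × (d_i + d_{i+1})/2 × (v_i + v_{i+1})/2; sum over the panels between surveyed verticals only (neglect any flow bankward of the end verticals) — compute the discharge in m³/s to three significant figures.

1.45 m³/s

Panel 1-2: Δb = 9 m, d̄ = (0.00+0.68)/2 = 0.34, v̄ = (0.000+0.269)/2 = 0.1345 → q = 9×0.34×0.1345 = 0.4116 m³/s
Panel 2-3: Δb = 3.5 m, d̄ = (0.68+0.60)/2 = 0.64, v̄ = (0.269+0.184)/2 = 0.2265 → q = 3.5×0.64×0.2265 = 0.5074 m³/s
Panel 3-4: Δb = 2.5 m, d̄ = (0.60+0.76)/2 = 0.68, v̄ = (0.184+0.253)/2 = 0.2185 → q = 2.5×0.68×0.2185 = 0.3715 m³/s
Panel 4-5: Δb = 3.4 m, d̄ = (0.76+0.00)/2 = 0.38, v̄ = (0.253+0.000)/2 = 0.1265 → q = 3.4×0.38×0.1265 = 0.1634 m³/s
Q = Σ q = 1.454 m³/s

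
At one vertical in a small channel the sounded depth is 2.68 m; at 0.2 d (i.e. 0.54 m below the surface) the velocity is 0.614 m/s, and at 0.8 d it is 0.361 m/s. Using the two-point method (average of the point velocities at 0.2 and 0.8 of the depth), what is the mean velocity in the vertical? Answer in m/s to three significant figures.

v̄ = (0.614 + 0.361) / 2 = 0.4875 m/s

0.488 m/s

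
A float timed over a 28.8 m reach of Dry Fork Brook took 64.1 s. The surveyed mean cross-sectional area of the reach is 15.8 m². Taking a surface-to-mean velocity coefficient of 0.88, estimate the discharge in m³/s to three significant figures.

6.25 m³/s

v_surface = L / t̄ = 28.8 / 64.1 = 0.4493 m/s
v_mean = 0.88 × 0.4493 = 0.3954 m/s
Q = A × v_mean = 15.8 × 0.3954 = 6.247 m³/s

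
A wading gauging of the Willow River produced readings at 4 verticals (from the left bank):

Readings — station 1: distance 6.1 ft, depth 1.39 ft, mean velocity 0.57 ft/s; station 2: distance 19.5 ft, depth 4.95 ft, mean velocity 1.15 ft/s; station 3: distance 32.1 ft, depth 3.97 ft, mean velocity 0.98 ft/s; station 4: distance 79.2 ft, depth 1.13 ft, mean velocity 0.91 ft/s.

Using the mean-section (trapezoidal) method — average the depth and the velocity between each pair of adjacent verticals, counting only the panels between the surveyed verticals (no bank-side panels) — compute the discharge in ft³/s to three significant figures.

210 ft³/s

Panel 1-2: Δb = 13.4 ft, d̄ = (1.39+4.95)/2 = 3.17, v̄ = (0.57+1.15)/2 = 0.86 → q = 13.4×3.17×0.86 = 36.53 ft³/s
Panel 2-3: Δb = 12.6 ft, d̄ = (4.95+3.97)/2 = 4.46, v̄ = (1.15+0.98)/2 = 1.065 → q = 12.6×4.46×1.065 = 59.85 ft³/s
Panel 3-4: Δb = 47.1 ft, d̄ = (3.97+1.13)/2 = 2.55, v̄ = (0.98+0.91)/2 = 0.945 → q = 47.1×2.55×0.945 = 113.5 ft³/s
Q = Σ q = 209.9 ft³/s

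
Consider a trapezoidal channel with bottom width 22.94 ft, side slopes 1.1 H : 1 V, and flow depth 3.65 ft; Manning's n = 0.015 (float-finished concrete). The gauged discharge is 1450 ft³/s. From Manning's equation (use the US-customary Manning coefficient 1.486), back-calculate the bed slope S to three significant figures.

A = (b + z·y)·y = (22.94 + 1.1×3.65)×3.65 = 98.39 ft²
P = b + 2y√(1+z²) = 22.94 + 2×3.65×√(1+1.1²) = 33.79 ft
R = A/P = 98.39/33.79 = 2.911 ft
S = (Q·n / (1.486·A·R^(2/3)))² = (1450×0.015 / (1.486×98.39×2.039))² = 0.005323

0.00532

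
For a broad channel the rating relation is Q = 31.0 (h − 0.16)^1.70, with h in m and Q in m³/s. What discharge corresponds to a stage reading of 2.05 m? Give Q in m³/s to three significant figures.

Q = 31.0 × (2.05 − 0.16)^1.70 = 31.0 × 1.89^1.70 = 91.48 m³/s

91.5 m³/s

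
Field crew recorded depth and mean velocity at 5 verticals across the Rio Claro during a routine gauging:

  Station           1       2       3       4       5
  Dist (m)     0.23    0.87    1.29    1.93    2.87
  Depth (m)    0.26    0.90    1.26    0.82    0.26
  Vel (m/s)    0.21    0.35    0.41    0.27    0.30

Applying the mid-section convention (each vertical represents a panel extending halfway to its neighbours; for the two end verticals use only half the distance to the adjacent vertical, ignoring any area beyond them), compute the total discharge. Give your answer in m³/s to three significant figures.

w_1 = (0.87 − 0.23)/2 = 0.32 m; q_1 = 0.21 × 0.26 × 0.32 = 0.01747 m³/s
w_2 = (1.29 − 0.23)/2 = 0.53 m; q_2 = 0.35 × 0.90 × 0.53 = 0.1670 m³/s
w_3 = (1.93 − 0.87)/2 = 0.53 m; q_3 = 0.41 × 1.26 × 0.53 = 0.2738 m³/s
w_4 = (2.87 − 1.29)/2 = 0.79 m; q_4 = 0.27 × 0.82 × 0.79 = 0.1749 m³/s
w_5 = (2.87 − 1.93)/2 = 0.47 m; q_5 = 0.30 × 0.26 × 0.47 = 0.03666 m³/s
Q = Σ qᵢ = 0.6698 m³/s

0.670 m³/s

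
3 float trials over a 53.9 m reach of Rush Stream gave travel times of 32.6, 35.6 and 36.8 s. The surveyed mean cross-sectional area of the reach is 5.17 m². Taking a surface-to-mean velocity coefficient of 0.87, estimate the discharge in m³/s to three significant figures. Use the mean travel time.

6.93 m³/s

t̄ = (32.6 + 35.6 + 36.8) / 3 = 35 s
v_surface = L / t̄ = 53.9 / 35 = 1.540 m/s
v_mean = 0.87 × 1.540 = 1.340 m/s
Q = A × v_mean = 5.17 × 1.340 = 6.927 m³/s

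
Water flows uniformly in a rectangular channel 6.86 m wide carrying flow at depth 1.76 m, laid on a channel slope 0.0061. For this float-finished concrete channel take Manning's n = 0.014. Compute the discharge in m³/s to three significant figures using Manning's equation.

74.5 m³/s

A = b·y = 6.86 × 1.76 = 12.07 m²
P = b + 2y = 6.86 + 2×1.76 = 10.38 m
R = A/P = 12.07/10.38 = 1.163 m
Q = (1/n)·A·R^(2/3)·S^(1/2) = (1/0.014) × 12.07 × 1.163^(2/3) × 0.0061^(1/2) = 74.50 m³/s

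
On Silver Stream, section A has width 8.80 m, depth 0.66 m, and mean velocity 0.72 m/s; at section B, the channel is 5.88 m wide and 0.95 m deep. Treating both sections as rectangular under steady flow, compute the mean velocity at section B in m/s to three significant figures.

0.749 m/s

Q = A₁V₁ = (8.80×0.66) × 0.72 = 4.182 m³/s
A₂ = 5.88 × 0.95 = 5.586 m²
V₂ = Q/A₂ = 4.182/5.586 = 0.7486 m/s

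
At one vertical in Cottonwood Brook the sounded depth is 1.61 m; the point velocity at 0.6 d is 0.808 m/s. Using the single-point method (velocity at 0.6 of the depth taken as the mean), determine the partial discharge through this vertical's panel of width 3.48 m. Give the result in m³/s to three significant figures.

4.53 m³/s

v̄ = v₀.₆ = 0.808 m/s
q = v̄ × d × w = 0.8080 × 1.61 × 3.48 = 4.527 m³/s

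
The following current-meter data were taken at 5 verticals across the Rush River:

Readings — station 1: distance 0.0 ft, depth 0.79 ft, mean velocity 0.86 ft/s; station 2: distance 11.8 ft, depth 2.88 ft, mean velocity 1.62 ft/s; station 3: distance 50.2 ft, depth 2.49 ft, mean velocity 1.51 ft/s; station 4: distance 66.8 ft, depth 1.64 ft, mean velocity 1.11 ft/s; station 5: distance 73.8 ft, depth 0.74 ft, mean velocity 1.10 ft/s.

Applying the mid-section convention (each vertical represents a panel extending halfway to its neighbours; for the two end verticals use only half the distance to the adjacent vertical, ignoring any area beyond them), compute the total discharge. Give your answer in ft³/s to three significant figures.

249 ft³/s

w_1 = (11.8 − 0.0)/2 = 5.9 ft; q_1 = 0.86 × 0.79 × 5.9 = 4.008 ft³/s
w_2 = (50.2 − 0.0)/2 = 25.1 ft; q_2 = 1.62 × 2.88 × 25.1 = 117.1 ft³/s
w_3 = (66.8 − 11.8)/2 = 27.5 ft; q_3 = 1.51 × 2.49 × 27.5 = 103.4 ft³/s
w_4 = (73.8 − 50.2)/2 = 11.8 ft; q_4 = 1.11 × 1.64 × 11.8 = 21.48 ft³/s
w_5 = (73.8 − 66.8)/2 = 3.5 ft; q_5 = 1.10 × 0.74 × 3.5 = 2.849 ft³/s
Q = Σ qᵢ = 248.8 ft³/s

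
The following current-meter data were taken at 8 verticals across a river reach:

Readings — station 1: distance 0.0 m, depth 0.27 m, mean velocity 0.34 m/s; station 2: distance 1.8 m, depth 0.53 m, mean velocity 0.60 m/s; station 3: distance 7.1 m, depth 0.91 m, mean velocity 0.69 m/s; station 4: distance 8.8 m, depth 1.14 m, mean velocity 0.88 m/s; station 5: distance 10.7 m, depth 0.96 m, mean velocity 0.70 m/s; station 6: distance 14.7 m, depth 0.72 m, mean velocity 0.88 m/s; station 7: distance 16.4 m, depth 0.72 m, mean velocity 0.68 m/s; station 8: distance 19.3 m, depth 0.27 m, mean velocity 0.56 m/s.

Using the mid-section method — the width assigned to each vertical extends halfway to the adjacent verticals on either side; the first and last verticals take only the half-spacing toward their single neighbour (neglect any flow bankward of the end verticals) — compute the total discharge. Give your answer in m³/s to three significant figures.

10.3 m³/s

w_1 = (1.8 − 0.0)/2 = 0.9 m; q_1 = 0.34 × 0.27 × 0.9 = 0.08262 m³/s
w_2 = (7.1 − 0.0)/2 = 3.55 m; q_2 = 0.60 × 0.53 × 3.55 = 1.129 m³/s
w_3 = (8.8 − 1.8)/2 = 3.5 m; q_3 = 0.69 × 0.91 × 3.5 = 2.198 m³/s
w_4 = (10.7 − 7.1)/2 = 1.8 m; q_4 = 0.88 × 1.14 × 1.8 = 1.806 m³/s
w_5 = (14.7 − 8.8)/2 = 2.95 m; q_5 = 0.70 × 0.96 × 2.95 = 1.982 m³/s
w_6 = (16.4 − 10.7)/2 = 2.85 m; q_6 = 0.88 × 0.72 × 2.85 = 1.806 m³/s
w_7 = (19.3 − 14.7)/2 = 2.3 m; q_7 = 0.68 × 0.72 × 2.3 = 1.126 m³/s
w_8 = (19.3 − 16.4)/2 = 1.45 m; q_8 = 0.56 × 0.27 × 1.45 = 0.2192 m³/s
Q = Σ qᵢ = 10.35 m³/s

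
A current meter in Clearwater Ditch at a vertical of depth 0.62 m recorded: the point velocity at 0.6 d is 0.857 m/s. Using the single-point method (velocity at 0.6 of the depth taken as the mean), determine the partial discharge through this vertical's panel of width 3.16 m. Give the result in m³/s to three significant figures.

1.68 m³/s

v̄ = v₀.₆ = 0.857 m/s
q = v̄ × d × w = 0.8570 × 0.62 × 3.16 = 1.679 m³/s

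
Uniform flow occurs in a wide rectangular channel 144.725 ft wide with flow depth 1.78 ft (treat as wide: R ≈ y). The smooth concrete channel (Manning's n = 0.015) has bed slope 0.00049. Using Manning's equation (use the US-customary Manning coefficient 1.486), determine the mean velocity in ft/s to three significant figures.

A = b·y = 144.725 × 1.78 = 257.6 ft²
Wide channel: R ≈ y = 1.78 ft
Q = (1.486/n)·A·R^(2/3)·S^(1/2) = (1.486/0.015) × 257.6 × 1.780^(2/3) × 0.00049^(1/2) = 829.7 ft³/s
V = Q/A = 829.7/257.6 = 3.221 ft/s

3.22 ft/s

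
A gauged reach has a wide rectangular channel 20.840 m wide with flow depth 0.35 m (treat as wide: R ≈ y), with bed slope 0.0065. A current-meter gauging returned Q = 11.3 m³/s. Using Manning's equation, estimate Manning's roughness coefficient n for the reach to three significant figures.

A = b·y = 20.840 × 0.35 = 7.294 m²
Wide channel: R ≈ y = 0.35 m
n = (1/Q)·A·R^(2/3)·S^(1/2) = (1/11.3) × 7.294 × 0.4966 × 0.08062 = 0.02585

0.0258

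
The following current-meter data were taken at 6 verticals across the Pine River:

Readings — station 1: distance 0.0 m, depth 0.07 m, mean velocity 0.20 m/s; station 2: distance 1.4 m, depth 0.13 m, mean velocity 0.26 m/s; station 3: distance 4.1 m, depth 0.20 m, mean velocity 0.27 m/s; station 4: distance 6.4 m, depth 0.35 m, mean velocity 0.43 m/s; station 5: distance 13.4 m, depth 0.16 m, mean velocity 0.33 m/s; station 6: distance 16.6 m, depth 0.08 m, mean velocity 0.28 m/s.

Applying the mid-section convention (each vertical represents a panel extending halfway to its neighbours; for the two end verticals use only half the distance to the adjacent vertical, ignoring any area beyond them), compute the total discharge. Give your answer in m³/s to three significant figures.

1.22 m³/s

w_1 = (1.4 − 0.0)/2 = 0.7 m; q_1 = 0.20 × 0.07 × 0.7 = 0.009800 m³/s
w_2 = (4.1 − 0.0)/2 = 2.05 m; q_2 = 0.26 × 0.13 × 2.05 = 0.06929 m³/s
w_3 = (6.4 − 1.4)/2 = 2.5 m; q_3 = 0.27 × 0.20 × 2.5 = 0.1350 m³/s
w_4 = (13.4 − 4.1)/2 = 4.65 m; q_4 = 0.43 × 0.35 × 4.65 = 0.6998 m³/s
w_5 = (16.6 − 6.4)/2 = 5.1 m; q_5 = 0.33 × 0.16 × 5.1 = 0.2693 m³/s
w_6 = (16.6 − 13.4)/2 = 1.6 m; q_6 = 0.28 × 0.08 × 1.6 = 0.03584 m³/s
Q = Σ qᵢ = 1.219 m³/s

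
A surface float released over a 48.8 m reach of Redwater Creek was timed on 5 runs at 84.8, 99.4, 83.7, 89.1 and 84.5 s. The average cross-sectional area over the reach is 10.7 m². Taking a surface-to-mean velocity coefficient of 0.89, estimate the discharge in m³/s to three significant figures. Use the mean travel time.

t̄ = (84.8 + 99.4 + 83.7 + 89.1 + 84.5) / 5 = 88.3 s
v_surface = L / t̄ = 48.8 / 88.3 = 0.5527 m/s
v_mean = 0.89 × 0.5527 = 0.4919 m/s
Q = A × v_mean = 10.7 × 0.4919 = 5.263 m³/s

5.26 m³/s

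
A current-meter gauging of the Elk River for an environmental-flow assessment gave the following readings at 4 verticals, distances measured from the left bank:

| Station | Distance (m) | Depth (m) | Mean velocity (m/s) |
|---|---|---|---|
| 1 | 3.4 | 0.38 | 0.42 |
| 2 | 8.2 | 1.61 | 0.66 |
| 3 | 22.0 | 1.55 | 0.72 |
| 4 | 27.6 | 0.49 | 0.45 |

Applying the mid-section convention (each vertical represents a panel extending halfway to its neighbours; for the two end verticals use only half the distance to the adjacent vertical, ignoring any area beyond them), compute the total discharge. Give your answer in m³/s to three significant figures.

21.7 m³/s

w_1 = (8.2 − 3.4)/2 = 2.4 m; q_1 = 0.42 × 0.38 × 2.4 = 0.3830 m³/s
w_2 = (22.0 − 3.4)/2 = 9.3 m; q_2 = 0.66 × 1.61 × 9.3 = 9.882 m³/s
w_3 = (27.6 − 8.2)/2 = 9.7 m; q_3 = 0.72 × 1.55 × 9.7 = 10.83 m³/s
w_4 = (27.6 − 22.0)/2 = 2.8 m; q_4 = 0.45 × 0.49 × 2.8 = 0.6174 m³/s
Q = Σ qᵢ = 21.71 m³/s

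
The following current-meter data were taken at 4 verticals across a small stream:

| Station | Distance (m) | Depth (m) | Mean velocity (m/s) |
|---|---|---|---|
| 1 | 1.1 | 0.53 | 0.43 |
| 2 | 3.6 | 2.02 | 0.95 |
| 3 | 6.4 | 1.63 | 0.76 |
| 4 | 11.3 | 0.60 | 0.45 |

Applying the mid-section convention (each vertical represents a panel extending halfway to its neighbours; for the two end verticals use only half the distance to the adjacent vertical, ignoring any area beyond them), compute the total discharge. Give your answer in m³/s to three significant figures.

10.8 m³/s

w_1 = (3.6 − 1.1)/2 = 1.25 m; q_1 = 0.43 × 0.53 × 1.25 = 0.2849 m³/s
w_2 = (6.4 − 1.1)/2 = 2.65 m; q_2 = 0.95 × 2.02 × 2.65 = 5.085 m³/s
w_3 = (11.3 − 3.6)/2 = 3.85 m; q_3 = 0.76 × 1.63 × 3.85 = 4.769 m³/s
w_4 = (11.3 − 6.4)/2 = 2.45 m; q_4 = 0.45 × 0.60 × 2.45 = 0.6615 m³/s
Q = Σ qᵢ = 10.80 m³/s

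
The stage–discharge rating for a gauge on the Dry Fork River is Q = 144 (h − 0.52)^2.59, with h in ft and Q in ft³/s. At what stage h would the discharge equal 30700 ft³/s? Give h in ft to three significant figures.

8.45 ft

h − h₀ = (Q/C)^(1/b) = (30700/144)^(1/2.59) = 7.928 ft
h = 0.52 + 7.928 = 8.448 ft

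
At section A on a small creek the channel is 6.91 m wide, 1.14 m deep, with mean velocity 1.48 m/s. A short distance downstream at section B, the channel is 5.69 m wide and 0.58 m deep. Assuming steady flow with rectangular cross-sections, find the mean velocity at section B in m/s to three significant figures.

Q = A₁V₁ = (6.91×1.14) × 1.48 = 11.66 m³/s
A₂ = 5.69 × 0.58 = 3.300 m²
V₂ = Q/A₂ = 11.66/3.300 = 3.533 m/s

3.53 m/s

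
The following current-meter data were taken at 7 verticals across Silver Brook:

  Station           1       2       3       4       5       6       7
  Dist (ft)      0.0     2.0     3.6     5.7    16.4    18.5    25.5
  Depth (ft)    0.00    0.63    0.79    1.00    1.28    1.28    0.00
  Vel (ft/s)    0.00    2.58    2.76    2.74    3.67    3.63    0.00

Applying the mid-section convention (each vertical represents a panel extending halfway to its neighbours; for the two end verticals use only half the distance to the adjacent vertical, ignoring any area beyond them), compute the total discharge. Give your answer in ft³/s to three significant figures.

75.7 ft³/s

w_2 = (3.6 − 0.0)/2 = 1.8 ft; q_2 = 2.58 × 0.63 × 1.8 = 2.926 ft³/s
w_3 = (5.7 − 2.0)/2 = 1.85 ft; q_3 = 2.76 × 0.79 × 1.85 = 4.034 ft³/s
w_4 = (16.4 − 3.6)/2 = 6.4 ft; q_4 = 2.74 × 1.00 × 6.4 = 17.54 ft³/s
w_5 = (18.5 − 5.7)/2 = 6.4 ft; q_5 = 3.67 × 1.28 × 6.4 = 30.06 ft³/s
w_6 = (25.5 − 16.4)/2 = 4.55 ft; q_6 = 3.63 × 1.28 × 4.55 = 21.14 ft³/s
Stations 1, 7 contribute zero (depth or velocity is 0).
Q = Σ qᵢ = 75.70 ft³/s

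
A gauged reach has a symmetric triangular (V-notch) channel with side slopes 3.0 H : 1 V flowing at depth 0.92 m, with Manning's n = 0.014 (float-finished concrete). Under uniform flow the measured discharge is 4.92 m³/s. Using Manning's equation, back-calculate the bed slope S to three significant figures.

A = z·y² = 3.0×0.92² = 2.539 m²
P = 2y√(1+z²) = 2×0.92×√(1+3.0²) = 5.819 m
R = A/P = 2.539/5.819 = 0.4364 m
S = (Q·n / (1·A·R^(2/3)))² = (4.92×0.014 / (1×2.539×0.5753))² = 0.002223

0.00222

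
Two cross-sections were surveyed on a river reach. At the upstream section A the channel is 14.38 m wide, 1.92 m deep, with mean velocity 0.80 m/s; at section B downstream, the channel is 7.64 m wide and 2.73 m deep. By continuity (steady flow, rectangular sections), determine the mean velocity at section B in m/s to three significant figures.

1.06 m/s

Q = A₁V₁ = (14.38×1.92) × 0.80 = 22.09 m³/s
A₂ = 7.64 × 2.73 = 20.86 m²
V₂ = Q/A₂ = 22.09/20.86 = 1.059 m/s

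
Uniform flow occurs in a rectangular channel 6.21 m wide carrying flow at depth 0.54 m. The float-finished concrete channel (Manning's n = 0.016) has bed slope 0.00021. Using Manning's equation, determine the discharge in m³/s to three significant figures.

1.81 m³/s

A = b·y = 6.21 × 0.54 = 3.353 m²
P = b + 2y = 6.21 + 2×0.54 = 7.290 m
R = A/P = 3.353/7.290 = 0.4600 m
Q = (1/n)·A·R^(2/3)·S^(1/2) = (1/0.016) × 3.353 × 0.4600^(2/3) × 0.00021^(1/2) = 1.810 m³/s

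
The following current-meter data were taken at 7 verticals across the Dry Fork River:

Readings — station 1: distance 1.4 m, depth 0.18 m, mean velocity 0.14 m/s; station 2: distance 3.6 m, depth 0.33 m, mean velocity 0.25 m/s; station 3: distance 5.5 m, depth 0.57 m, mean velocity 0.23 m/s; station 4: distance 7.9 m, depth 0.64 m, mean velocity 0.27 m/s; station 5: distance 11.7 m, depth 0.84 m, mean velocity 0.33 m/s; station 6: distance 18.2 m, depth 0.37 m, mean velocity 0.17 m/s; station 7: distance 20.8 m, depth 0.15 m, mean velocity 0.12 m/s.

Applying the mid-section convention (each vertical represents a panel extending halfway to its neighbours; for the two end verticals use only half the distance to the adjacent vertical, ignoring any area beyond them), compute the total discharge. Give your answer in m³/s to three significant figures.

2.75 m³/s

w_1 = (3.6 − 1.4)/2 = 1.1 m; q_1 = 0.14 × 0.18 × 1.1 = 0.02772 m³/s
w_2 = (5.5 − 1.4)/2 = 2.05 m; q_2 = 0.25 × 0.33 × 2.05 = 0.1691 m³/s
w_3 = (7.9 − 3.6)/2 = 2.15 m; q_3 = 0.23 × 0.57 × 2.15 = 0.2819 m³/s
w_4 = (11.7 − 5.5)/2 = 3.1 m; q_4 = 0.27 × 0.64 × 3.1 = 0.5357 m³/s
w_5 = (18.2 − 7.9)/2 = 5.15 m; q_5 = 0.33 × 0.84 × 5.15 = 1.428 m³/s
w_6 = (20.8 − 11.7)/2 = 4.55 m; q_6 = 0.17 × 0.37 × 4.55 = 0.2862 m³/s
w_7 = (20.8 − 18.2)/2 = 1.3 m; q_7 = 0.12 × 0.15 × 1.3 = 0.02340 m³/s
Q = Σ qᵢ = 2.752 m³/s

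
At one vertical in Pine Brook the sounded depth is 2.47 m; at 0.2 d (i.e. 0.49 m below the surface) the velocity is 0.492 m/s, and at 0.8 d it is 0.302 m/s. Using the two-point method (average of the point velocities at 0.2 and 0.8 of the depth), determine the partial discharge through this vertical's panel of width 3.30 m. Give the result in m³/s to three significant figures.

3.24 m³/s

v̄ = (0.492 + 0.302) / 2 = 0.3970 m/s
q = v̄ × d × w = 0.3970 × 2.47 × 3.30 = 3.236 m³/s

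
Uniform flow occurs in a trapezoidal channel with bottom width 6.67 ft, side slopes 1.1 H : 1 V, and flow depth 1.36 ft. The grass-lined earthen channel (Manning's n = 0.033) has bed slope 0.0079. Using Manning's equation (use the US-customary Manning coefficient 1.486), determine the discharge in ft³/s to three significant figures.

A = (b + z·y)·y = (6.67 + 1.1×1.36)×1.36 = 11.11 ft²
P = b + 2y√(1+z²) = 6.67 + 2×1.36×√(1+1.1²) = 10.71 ft
R = A/P = 11.11/10.71 = 1.037 ft
Q = (1.486/n)·A·R^(2/3)·S^(1/2) = (1.486/0.033) × 11.11 × 1.037^(2/3) × 0.0079^(1/2) = 45.53 ft³/s

45.5 ft³/s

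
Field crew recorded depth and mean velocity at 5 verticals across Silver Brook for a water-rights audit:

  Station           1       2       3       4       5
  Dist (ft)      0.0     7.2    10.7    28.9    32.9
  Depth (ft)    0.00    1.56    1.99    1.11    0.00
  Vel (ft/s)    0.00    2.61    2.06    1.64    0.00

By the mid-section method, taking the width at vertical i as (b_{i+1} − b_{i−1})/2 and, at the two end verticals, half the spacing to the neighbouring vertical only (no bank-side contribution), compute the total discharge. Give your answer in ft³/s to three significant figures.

86.5 ft³/s

w_2 = (10.7 − 0.0)/2 = 5.35 ft; q_2 = 2.61 × 1.56 × 5.35 = 21.78 ft³/s
w_3 = (28.9 − 7.2)/2 = 10.85 ft; q_3 = 2.06 × 1.99 × 10.85 = 44.48 ft³/s
w_4 = (32.9 − 10.7)/2 = 11.1 ft; q_4 = 1.64 × 1.11 × 11.1 = 20.21 ft³/s
Stations 1, 5 contribute zero (depth or velocity is 0).
Q = Σ qᵢ = 86.47 ft³/s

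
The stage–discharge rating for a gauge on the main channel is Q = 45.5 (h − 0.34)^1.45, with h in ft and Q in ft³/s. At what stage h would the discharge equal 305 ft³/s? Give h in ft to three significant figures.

h − h₀ = (Q/C)^(1/b) = (305/45.5)^(1/1.45) = 3.714 ft
h = 0.34 + 3.714 = 4.054 ft

4.05 ft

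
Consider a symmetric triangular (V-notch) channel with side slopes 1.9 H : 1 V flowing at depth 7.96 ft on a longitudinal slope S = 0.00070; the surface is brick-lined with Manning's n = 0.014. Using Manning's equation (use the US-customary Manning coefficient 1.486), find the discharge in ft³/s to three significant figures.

783 ft³/s

A = z·y² = 1.9×7.96² = 120.4 ft²
P = 2y√(1+z²) = 2×7.96×√(1+1.9²) = 34.18 ft
R = A/P = 120.4/34.18 = 3.522 ft
Q = (1.486/n)·A·R^(2/3)·S^(1/2) = (1.486/0.014) × 120.4 × 3.522^(2/3) × 0.00070^(1/2) = 782.6 ft³/s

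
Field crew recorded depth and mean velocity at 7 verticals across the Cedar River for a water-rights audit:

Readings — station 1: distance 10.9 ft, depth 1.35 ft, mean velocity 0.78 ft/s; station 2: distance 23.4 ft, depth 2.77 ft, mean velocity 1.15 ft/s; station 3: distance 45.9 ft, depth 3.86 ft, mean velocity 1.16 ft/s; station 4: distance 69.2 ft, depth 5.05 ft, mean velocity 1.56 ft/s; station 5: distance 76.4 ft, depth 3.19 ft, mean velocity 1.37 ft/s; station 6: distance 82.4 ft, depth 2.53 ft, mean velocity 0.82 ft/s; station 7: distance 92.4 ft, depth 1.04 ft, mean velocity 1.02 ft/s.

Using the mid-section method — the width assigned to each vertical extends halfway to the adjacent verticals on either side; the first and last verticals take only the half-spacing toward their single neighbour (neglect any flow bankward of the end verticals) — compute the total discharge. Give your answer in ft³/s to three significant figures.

336 ft³/s

w_1 = (23.4 − 10.9)/2 = 6.25 ft; q_1 = 0.78 × 1.35 × 6.25 = 6.581 ft³/s
w_2 = (45.9 − 10.9)/2 = 17.5 ft; q_2 = 1.15 × 2.77 × 17.5 = 55.75 ft³/s
w_3 = (69.2 − 23.4)/2 = 22.9 ft; q_3 = 1.16 × 3.86 × 22.9 = 102.5 ft³/s
w_4 = (76.4 − 45.9)/2 = 15.25 ft; q_4 = 1.56 × 5.05 × 15.25 = 120.1 ft³/s
w_5 = (82.4 − 69.2)/2 = 6.6 ft; q_5 = 1.37 × 3.19 × 6.6 = 28.84 ft³/s
w_6 = (92.4 − 76.4)/2 = 8 ft; q_6 = 0.82 × 2.53 × 8 = 16.60 ft³/s
w_7 = (92.4 − 82.4)/2 = 5 ft; q_7 = 1.02 × 1.04 × 5 = 5.304 ft³/s
Q = Σ qᵢ = 335.7 ft³/s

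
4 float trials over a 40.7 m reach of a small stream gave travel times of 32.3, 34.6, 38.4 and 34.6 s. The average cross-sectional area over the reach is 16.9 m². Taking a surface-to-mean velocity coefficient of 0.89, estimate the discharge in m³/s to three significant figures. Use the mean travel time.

17.5 m³/s

t̄ = (32.3 + 34.6 + 38.4 + 34.6) / 4 = 34.975 s
v_surface = L / t̄ = 40.7 / 34.975 = 1.164 m/s
v_mean = 0.89 × 1.164 = 1.036 m/s
Q = A × v_mean = 16.9 × 1.036 = 17.50 m³/s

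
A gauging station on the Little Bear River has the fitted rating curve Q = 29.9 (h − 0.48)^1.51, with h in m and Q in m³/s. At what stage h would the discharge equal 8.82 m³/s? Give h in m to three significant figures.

h − h₀ = (Q/C)^(1/b) = (8.82/29.9)^(1/1.51) = 0.4455 m
h = 0.48 + 0.4455 = 0.9255 m

0.926 m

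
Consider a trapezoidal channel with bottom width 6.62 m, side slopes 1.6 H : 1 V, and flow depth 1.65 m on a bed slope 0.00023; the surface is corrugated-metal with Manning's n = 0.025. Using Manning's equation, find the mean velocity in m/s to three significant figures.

A = (b + z·y)·y = (6.62 + 1.6×1.65)×1.65 = 15.28 m²
P = b + 2y√(1+z²) = 6.62 + 2×1.65×√(1+1.6²) = 12.85 m
R = A/P = 15.28/12.85 = 1.189 m
Q = (1/n)·A·R^(2/3)·S^(1/2) = (1/0.025) × 15.28 × 1.189^(2/3) × 0.00023^(1/2) = 10.40 m³/s
V = Q/A = 10.40/15.28 = 0.6810 m/s

0.681 m/s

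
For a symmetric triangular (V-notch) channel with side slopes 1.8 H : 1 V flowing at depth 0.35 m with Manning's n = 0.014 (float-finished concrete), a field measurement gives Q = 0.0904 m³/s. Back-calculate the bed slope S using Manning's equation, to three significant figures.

A = z·y² = 1.8×0.35² = 0.2205 m²
P = 2y√(1+z²) = 2×0.35×√(1+1.8²) = 1.441 m
R = A/P = 0.2205/1.441 = 0.1530 m
S = (Q·n / (1·A·R^(2/3)))² = (0.0904×0.014 / (1×0.2205×0.2860))² = 0.0004027

0.000403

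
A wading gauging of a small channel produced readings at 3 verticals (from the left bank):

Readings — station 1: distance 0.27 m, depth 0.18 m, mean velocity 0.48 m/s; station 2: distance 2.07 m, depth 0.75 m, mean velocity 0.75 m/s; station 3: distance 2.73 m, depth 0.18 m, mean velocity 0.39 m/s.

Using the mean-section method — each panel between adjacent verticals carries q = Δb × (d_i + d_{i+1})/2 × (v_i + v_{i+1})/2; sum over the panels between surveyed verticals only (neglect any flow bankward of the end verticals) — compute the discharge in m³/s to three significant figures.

0.690 m³/s

Panel 1-2: Δb = 1.8 m, d̄ = (0.18+0.75)/2 = 0.465, v̄ = (0.48+0.75)/2 = 0.615 → q = 1.8×0.465×0.615 = 0.5148 m³/s
Panel 2-3: Δb = 0.66 m, d̄ = (0.75+0.18)/2 = 0.465, v̄ = (0.75+0.39)/2 = 0.57 → q = 0.66×0.465×0.57 = 0.1749 m³/s
Q = Σ q = 0.6897 m³/s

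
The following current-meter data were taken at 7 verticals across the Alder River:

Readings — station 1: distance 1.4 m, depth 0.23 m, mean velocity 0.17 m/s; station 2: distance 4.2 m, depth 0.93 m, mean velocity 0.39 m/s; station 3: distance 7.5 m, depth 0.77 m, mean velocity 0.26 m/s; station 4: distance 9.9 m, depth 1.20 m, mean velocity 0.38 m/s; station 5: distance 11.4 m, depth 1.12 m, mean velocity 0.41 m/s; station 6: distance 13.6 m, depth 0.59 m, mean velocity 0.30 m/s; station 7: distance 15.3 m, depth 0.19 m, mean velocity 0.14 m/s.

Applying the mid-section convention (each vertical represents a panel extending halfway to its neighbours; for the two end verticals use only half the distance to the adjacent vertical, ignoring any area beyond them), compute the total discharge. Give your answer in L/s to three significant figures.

w_1 = (4.2 − 1.4)/2 = 1.4 m; q_1 = 0.17 × 0.23 × 1.4 = 0.05474 m³/s
w_2 = (7.5 − 1.4)/2 = 3.05 m; q_2 = 0.39 × 0.93 × 3.05 = 1.106 m³/s
w_3 = (9.9 − 4.2)/2 = 2.85 m; q_3 = 0.26 × 0.77 × 2.85 = 0.5706 m³/s
w_4 = (11.4 − 7.5)/2 = 1.95 m; q_4 = 0.38 × 1.20 × 1.95 = 0.8892 m³/s
w_5 = (13.6 − 9.9)/2 = 1.85 m; q_5 = 0.41 × 1.12 × 1.85 = 0.8495 m³/s
w_6 = (15.3 − 11.4)/2 = 1.95 m; q_6 = 0.30 × 0.59 × 1.95 = 0.3452 m³/s
w_7 = (15.3 − 13.6)/2 = 0.85 m; q_7 = 0.14 × 0.19 × 0.85 = 0.02261 m³/s
Q = Σ qᵢ = 3.838 m³/s
= 3.838 × 1000 = 3838 L/s

3840 L/s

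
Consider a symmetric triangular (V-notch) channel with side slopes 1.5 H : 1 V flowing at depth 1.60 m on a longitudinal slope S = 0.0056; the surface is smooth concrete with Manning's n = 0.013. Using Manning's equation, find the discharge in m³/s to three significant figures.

A = z·y² = 1.5×1.60² = 3.840 m²
P = 2y√(1+z²) = 2×1.60×√(1+1.5²) = 5.769 m
R = A/P = 3.840/5.769 = 0.6656 m
Q = (1/n)·A·R^(2/3)·S^(1/2) = (1/0.013) × 3.840 × 0.6656^(2/3) × 0.0056^(1/2) = 16.85 m³/s

16.9 m³/s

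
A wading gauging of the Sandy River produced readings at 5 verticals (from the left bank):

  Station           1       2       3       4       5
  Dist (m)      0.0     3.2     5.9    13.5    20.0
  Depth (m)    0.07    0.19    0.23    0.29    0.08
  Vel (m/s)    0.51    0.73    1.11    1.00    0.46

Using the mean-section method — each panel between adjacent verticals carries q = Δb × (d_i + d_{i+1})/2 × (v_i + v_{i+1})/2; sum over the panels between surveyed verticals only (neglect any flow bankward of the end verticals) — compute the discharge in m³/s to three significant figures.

3.74 m³/s

Panel 1-2: Δb = 3.2 m, d̄ = (0.07+0.19)/2 = 0.13, v̄ = (0.51+0.73)/2 = 0.62 → q = 3.2×0.13×0.62 = 0.2579 m³/s
Panel 2-3: Δb = 2.7 m, d̄ = (0.19+0.23)/2 = 0.21, v̄ = (0.73+1.11)/2 = 0.92 → q = 2.7×0.21×0.92 = 0.5216 m³/s
Panel 3-4: Δb = 7.6 m, d̄ = (0.23+0.29)/2 = 0.26, v̄ = (1.11+1.00)/2 = 1.055 → q = 7.6×0.26×1.055 = 2.085 m³/s
Panel 4-5: Δb = 6.5 m, d̄ = (0.29+0.08)/2 = 0.185, v̄ = (1.00+0.46)/2 = 0.73 → q = 6.5×0.185×0.73 = 0.8778 m³/s
Q = Σ q = 3.742 m³/s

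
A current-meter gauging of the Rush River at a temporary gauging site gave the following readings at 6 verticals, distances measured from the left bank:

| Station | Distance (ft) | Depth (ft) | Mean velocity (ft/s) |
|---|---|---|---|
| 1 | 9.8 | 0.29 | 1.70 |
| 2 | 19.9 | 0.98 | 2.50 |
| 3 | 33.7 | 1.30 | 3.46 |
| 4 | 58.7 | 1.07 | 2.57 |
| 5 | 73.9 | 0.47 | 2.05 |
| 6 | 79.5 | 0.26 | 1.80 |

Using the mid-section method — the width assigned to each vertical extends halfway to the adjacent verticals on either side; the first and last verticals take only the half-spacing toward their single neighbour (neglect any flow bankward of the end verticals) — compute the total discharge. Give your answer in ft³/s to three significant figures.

w_1 = (19.9 − 9.8)/2 = 5.05 ft; q_1 = 1.70 × 0.29 × 5.05 = 2.490 ft³/s
w_2 = (33.7 − 9.8)/2 = 11.95 ft; q_2 = 2.50 × 0.98 × 11.95 = 29.28 ft³/s
w_3 = (58.7 − 19.9)/2 = 19.4 ft; q_3 = 3.46 × 1.30 × 19.4 = 87.26 ft³/s
w_4 = (73.9 − 33.7)/2 = 20.1 ft; q_4 = 2.57 × 1.07 × 20.1 = 55.27 ft³/s
w_5 = (79.5 − 58.7)/2 = 10.4 ft; q_5 = 2.05 × 0.47 × 10.4 = 10.02 ft³/s
w_6 = (79.5 − 73.9)/2 = 2.8 ft; q_6 = 1.80 × 0.26 × 2.8 = 1.310 ft³/s
Q = Σ qᵢ = 185.6 ft³/s

186 ft³/s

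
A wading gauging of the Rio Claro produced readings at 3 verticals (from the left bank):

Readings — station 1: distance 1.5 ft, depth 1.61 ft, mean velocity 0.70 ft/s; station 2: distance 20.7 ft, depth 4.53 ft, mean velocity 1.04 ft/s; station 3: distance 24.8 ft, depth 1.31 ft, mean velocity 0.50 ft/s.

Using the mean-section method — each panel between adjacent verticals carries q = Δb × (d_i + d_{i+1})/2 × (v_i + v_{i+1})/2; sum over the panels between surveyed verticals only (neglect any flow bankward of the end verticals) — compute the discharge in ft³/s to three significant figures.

60.5 ft³/s

Panel 1-2: Δb = 19.2 ft, d̄ = (1.61+4.53)/2 = 3.07, v̄ = (0.70+1.04)/2 = 0.87 → q = 19.2×3.07×0.87 = 51.28 ft³/s
Panel 2-3: Δb = 4.1 ft, d̄ = (4.53+1.31)/2 = 2.92, v̄ = (1.04+0.50)/2 = 0.77 → q = 4.1×2.92×0.77 = 9.218 ft³/s
Q = Σ q = 60.50 ft³/s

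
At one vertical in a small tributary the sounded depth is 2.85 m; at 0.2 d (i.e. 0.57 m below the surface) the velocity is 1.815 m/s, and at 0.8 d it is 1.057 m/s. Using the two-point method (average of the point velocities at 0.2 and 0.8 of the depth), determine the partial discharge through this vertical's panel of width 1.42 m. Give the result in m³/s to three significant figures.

5.81 m³/s

v̄ = (1.815 + 1.057) / 2 = 1.436 m/s
q = v̄ × d × w = 1.436 × 2.85 × 1.42 = 5.811 m³/s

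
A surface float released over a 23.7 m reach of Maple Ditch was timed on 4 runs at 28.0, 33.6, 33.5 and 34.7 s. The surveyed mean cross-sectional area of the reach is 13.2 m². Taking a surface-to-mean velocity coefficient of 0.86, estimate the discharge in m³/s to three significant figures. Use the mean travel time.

8.29 m³/s

t̄ = (28.0 + 33.6 + 33.5 + 34.7) / 4 = 32.45 s
v_surface = L / t̄ = 23.7 / 32.45 = 0.7304 m/s
v_mean = 0.86 × 0.7304 = 0.6281 m/s
Q = A × v_mean = 13.2 × 0.6281 = 8.291 m³/s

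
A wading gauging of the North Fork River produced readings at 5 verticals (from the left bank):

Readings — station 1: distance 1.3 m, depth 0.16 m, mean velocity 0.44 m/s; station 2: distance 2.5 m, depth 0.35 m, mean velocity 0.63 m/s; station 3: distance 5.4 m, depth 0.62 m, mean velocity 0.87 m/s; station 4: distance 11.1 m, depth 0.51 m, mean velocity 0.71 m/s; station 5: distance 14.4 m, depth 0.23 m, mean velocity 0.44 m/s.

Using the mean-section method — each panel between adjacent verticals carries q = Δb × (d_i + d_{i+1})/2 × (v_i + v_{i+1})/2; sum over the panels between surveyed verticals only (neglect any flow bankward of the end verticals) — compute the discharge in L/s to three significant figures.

4460 L/s

Panel 1-2: Δb = 1.2 m, d̄ = (0.16+0.35)/2 = 0.255, v̄ = (0.44+0.63)/2 = 0.535 → q = 1.2×0.255×0.535 = 0.1637 m³/s
Panel 2-3: Δb = 2.9 m, d̄ = (0.35+0.62)/2 = 0.485, v̄ = (0.63+0.87)/2 = 0.75 → q = 2.9×0.485×0.75 = 1.055 m³/s
Panel 3-4: Δb = 5.7 m, d̄ = (0.62+0.51)/2 = 0.565, v̄ = (0.87+0.71)/2 = 0.79 → q = 5.7×0.565×0.79 = 2.544 m³/s
Panel 4-5: Δb = 3.3 m, d̄ = (0.51+0.23)/2 = 0.37, v̄ = (0.71+0.44)/2 = 0.575 → q = 3.3×0.37×0.575 = 0.7021 m³/s
Q = Σ q = 4.465 m³/s
= 4.465 × 1000 = 4465 L/s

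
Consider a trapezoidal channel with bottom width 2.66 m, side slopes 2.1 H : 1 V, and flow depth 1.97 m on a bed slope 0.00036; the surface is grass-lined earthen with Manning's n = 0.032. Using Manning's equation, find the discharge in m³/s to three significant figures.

8.63 m³/s

A = (b + z·y)·y = (2.66 + 2.1×1.97)×1.97 = 13.39 m²
P = b + 2y√(1+z²) = 2.66 + 2×1.97×√(1+2.1²) = 11.82 m
R = A/P = 13.39/11.82 = 1.132 m
Q = (1/n)·A·R^(2/3)·S^(1/2) = (1/0.032) × 13.39 × 1.132^(2/3) × 0.00036^(1/2) = 8.626 m³/s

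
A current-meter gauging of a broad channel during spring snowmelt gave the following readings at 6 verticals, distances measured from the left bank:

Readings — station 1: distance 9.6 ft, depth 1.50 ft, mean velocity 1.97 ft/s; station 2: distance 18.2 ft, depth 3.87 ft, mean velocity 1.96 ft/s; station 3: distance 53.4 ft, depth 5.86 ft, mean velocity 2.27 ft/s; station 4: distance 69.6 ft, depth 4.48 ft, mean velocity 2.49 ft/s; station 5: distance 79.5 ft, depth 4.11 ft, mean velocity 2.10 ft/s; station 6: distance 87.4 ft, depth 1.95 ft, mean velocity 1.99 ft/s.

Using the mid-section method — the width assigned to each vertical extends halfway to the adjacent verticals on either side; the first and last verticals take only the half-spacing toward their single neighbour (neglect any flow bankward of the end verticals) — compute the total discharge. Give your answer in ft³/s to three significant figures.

w_1 = (18.2 − 9.6)/2 = 4.3 ft; q_1 = 1.97 × 1.50 × 4.3 = 12.71 ft³/s
w_2 = (53.4 − 9.6)/2 = 21.9 ft; q_2 = 1.96 × 3.87 × 21.9 = 166.1 ft³/s
w_3 = (69.6 − 18.2)/2 = 25.7 ft; q_3 = 2.27 × 5.86 × 25.7 = 341.9 ft³/s
w_4 = (79.5 − 53.4)/2 = 13.05 ft; q_4 = 2.49 × 4.48 × 13.05 = 145.6 ft³/s
w_5 = (87.4 − 69.6)/2 = 8.9 ft; q_5 = 2.10 × 4.11 × 8.9 = 76.82 ft³/s
w_6 = (87.4 − 79.5)/2 = 3.95 ft; q_6 = 1.99 × 1.95 × 3.95 = 15.33 ft³/s
Q = Σ qᵢ = 758.4 ft³/s

758 ft³/s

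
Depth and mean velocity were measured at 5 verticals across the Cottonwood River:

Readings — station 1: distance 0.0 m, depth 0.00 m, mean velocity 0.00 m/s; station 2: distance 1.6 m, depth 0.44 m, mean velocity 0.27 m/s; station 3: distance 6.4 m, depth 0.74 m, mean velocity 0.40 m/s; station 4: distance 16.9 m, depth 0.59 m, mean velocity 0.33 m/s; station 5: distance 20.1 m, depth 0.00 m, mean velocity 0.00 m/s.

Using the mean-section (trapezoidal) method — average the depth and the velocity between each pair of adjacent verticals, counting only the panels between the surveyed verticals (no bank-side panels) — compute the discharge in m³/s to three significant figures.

3.70 m³/s

Panel 1-2: Δb = 1.6 m, d̄ = (0.00+0.44)/2 = 0.22, v̄ = (0.00+0.27)/2 = 0.135 → q = 1.6×0.22×0.135 = 0.04752 m³/s
Panel 2-3: Δb = 4.8 m, d̄ = (0.44+0.74)/2 = 0.59, v̄ = (0.27+0.40)/2 = 0.335 → q = 4.8×0.59×0.335 = 0.9487 m³/s
Panel 3-4: Δb = 10.5 m, d̄ = (0.74+0.59)/2 = 0.665, v̄ = (0.40+0.33)/2 = 0.365 → q = 10.5×0.665×0.365 = 2.549 m³/s
Panel 4-5: Δb = 3.2 m, d̄ = (0.59+0.00)/2 = 0.295, v̄ = (0.33+0.00)/2 = 0.165 → q = 3.2×0.295×0.165 = 0.1558 m³/s
Q = Σ q = 3.701 m³/s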